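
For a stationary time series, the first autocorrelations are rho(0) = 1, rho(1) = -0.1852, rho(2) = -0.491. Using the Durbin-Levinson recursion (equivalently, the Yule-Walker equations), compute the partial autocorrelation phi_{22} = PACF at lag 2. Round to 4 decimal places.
\phi_{22} = -0.5440

The PACF at lag k is phi_{kk}, the last component of the solution
to the Yule-Walker system G_k phi = r_k where
  (G_k)_{ij} = rho(|i - j|), (r_k)_i = rho(i), i,j = 1..k.
Equivalently, Durbin-Levinson gives phi_{kk} iteratively:
  phi_{11} = rho(1)
  phi_{kk} = [rho(k) - sum_{j=1..k-1} phi_{k-1,j} rho(k-j)]
            / [1 - sum_{j=1..k-1} phi_{k-1,j} rho(j)],
  phi_{k,j} = phi_{k-1,j} - phi_{kk} phi_{k-1,k-j},  j = 1..k-1.
Step k = 1:
  phi_11 = rho(1) = -0.1852.
Step k = 2:
  phi_22 = [rho(2) - phi_11 rho(1)] / [1 - phi_11 rho(1)] = [-0.491 - (-0.1852)(-0.1852)] / [1 - (-0.1852)(-0.1852)]
         = -0.52529904 / 0.96570096 = -0.544.
Therefore phi_{22} = -0.5440.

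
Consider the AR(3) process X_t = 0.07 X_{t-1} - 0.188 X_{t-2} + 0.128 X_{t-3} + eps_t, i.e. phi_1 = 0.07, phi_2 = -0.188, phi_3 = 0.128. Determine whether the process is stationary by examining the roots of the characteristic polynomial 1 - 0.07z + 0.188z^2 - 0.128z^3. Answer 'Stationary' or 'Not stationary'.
\text{Stationary}

The AR(p) characteristic polynomial is P(z) = 1 - 0.07z + 0.188z^2 - 0.128z^3.
Stationarity requires all roots to lie outside the unit circle, i.e. |z| > 1 for every root.
Degree 3: look for a simple real root z0 first, then factor out (1 - z/z0) and solve the remaining quadratic.
Testing z0 = 2.5: P(2.5) = 1 + (-0.07)(2.5) + (0.188)(2.5)^2 + (-0.128)(2.5)^3
  = 1 + (-0.175) + (1.175) + (-2) = 0.  So z_0 = 2.5 is a root, |z_0| = 2.5.
Divide out the factor (1 - 0.4 z) = (1 - z/z0) (since 1/z0 = 0.4):
  P(z) = (1 - 0.4 z)(1 + (0.33) z + (0.32) z^2)
  [check: z-coef 0.33 - (0.4) = -0.07; z^2-coef 0.32 - (0.4)(0.33) = 0.188; z^3-coef -(0.4)(0.32) = -0.128.]
Remaining roots from the quadratic factor 1 + (0.33) z + (0.32) z^2:
  Set 1 + (0.33) z + (0.32) z^2 = 0, i.e. a z^2 + b z + c = 0 with a = 0.32, b = 0.33, c = 1.
  Discriminant D = b^2 - 4ac = (0.33)^2 - 4*(0.32)*1 = 0.1089 - (1.28) = -1.1711.
  D < 0, so the roots are the complex-conjugate pair z = (-b +/- i sqrt(-D)) / (2a) = -0.5156 +/- 1.6909i.
  For a conjugate pair |z|^2 = z * conj(z) = (product of roots) = c/a = 1/(0.32) = 3.125, so |z| = sqrt(3.125) = 1.7678 for both roots.
Moduli of all roots: 2.5000, 1.7678, 1.7678.
All moduli strictly greater than 1? Yes.
Verdict: Stationary.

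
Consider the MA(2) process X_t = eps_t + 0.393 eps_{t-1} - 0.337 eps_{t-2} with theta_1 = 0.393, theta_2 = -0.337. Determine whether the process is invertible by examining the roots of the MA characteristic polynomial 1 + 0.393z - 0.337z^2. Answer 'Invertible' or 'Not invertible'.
\text{Invertible}

The MA(q) characteristic polynomial is P(z) = 1 + 0.393z - 0.337z^2.
Invertibility requires all roots to lie outside the unit circle, i.e. |z| > 1 for every root.
Set 1 + (0.393) z + (-0.337) z^2 = 0, i.e. a z^2 + b z + c = 0 with a = -0.337, b = 0.393, c = 1.
Discriminant D = b^2 - 4ac = (0.393)^2 - 4*(-0.337)*1 = 0.154449 - (-1.348) = 1.502449.
D >= 0, so the roots are real: z = (-b +/- sqrt(D)) / (2a) = (-0.393 +/- 1.225744) / (-0.674).
  z_1 = (-0.393 + 1.225744) / (-0.674) = -1.2355,   |z_1| = 1.2355.
  z_2 = (-0.393 - 1.225744) / (-0.674) = 2.4017,   |z_2| = 2.4017.
Moduli of all roots: 1.2355, 2.4017.
All moduli strictly greater than 1? Yes.
Verdict: Invertible.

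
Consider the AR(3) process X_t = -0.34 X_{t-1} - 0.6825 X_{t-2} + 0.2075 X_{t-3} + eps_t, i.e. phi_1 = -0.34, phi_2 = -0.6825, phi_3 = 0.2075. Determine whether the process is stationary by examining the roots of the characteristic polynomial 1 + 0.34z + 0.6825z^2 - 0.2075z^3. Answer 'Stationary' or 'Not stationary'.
\text{Stationary}

The AR(p) characteristic polynomial is P(z) = 1 + 0.34z + 0.6825z^2 - 0.2075z^3.
Stationarity requires all roots to lie outside the unit circle, i.e. |z| > 1 for every root.
Degree 3: look for a simple real root z0 first, then factor out (1 - z/z0) and solve the remaining quadratic.
Testing z0 = 4: P(4) = 1 + (0.34)(4) + (0.6825)(4)^2 + (-0.2075)(4)^3
  = 1 + (1.36) + (10.92) + (-13.28) = 0.  So z_0 = 4 is a root, |z_0| = 4.
Divide out the factor (1 - 0.25 z) = (1 - z/z0) (since 1/z0 = 0.25):
  P(z) = (1 - 0.25 z)(1 + (0.59) z + (0.83) z^2)
  [check: z-coef 0.59 - (0.25) = 0.34; z^2-coef 0.83 - (0.25)(0.59) = 0.6825; z^3-coef -(0.25)(0.83) = -0.2075.]
Remaining roots from the quadratic factor 1 + (0.59) z + (0.83) z^2:
  Set 1 + (0.59) z + (0.83) z^2 = 0, i.e. a z^2 + b z + c = 0 with a = 0.83, b = 0.59, c = 1.
  Discriminant D = b^2 - 4ac = (0.59)^2 - 4*(0.83)*1 = 0.3481 - (3.32) = -2.9719.
  D < 0, so the roots are the complex-conjugate pair z = (-b +/- i sqrt(-D)) / (2a) = -0.3554 +/- 1.0385i.
  For a conjugate pair |z|^2 = z * conj(z) = (product of roots) = c/a = 1/(0.83) = 1.204819, so |z| = sqrt(1.204819) = 1.0976 for both roots.
Moduli of all roots: 4.0000, 1.0976, 1.0976.
All moduli strictly greater than 1? Yes.
Verdict: Stationary.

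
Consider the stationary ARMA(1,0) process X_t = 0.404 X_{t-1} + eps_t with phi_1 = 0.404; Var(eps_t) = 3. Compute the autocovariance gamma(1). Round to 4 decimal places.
\gamma(1) = 1.4484

Multiply the model equation by X_{t-k} and take expectations. With theta_0 = psi_0 = 1 and psi_j the MA(infinity) weights, this gives
  gamma(k) - sum_i phi_i gamma(k-i) = c_k,
  c_k = sigma^2 * sum_{j=k..q} theta_j psi_{j-k}   (c_k = 0 for k > q),
using gamma(-m) = gamma(m).
Pure AR (q = 0): c_0 = sigma^2 = 3, c_k = 0 for k >= 1.
Equations for k = 0 and k = 1 (AR order 1):
  gamma(0) = phi_1 gamma(1) + c_0
  gamma(1) = phi_1 gamma(0) + c_1
Substituting the second into the first: gamma(0) (1 - phi_1^2) = c_0 + phi_1 c_1, so
  gamma(0) = c_0 / (1 - phi_1^2) = 3 / (1 - (0.404)^2) = 3 / 0.836784 = 3.585155.
  gamma(1) = phi_1 gamma(0) = (0.404)(3.585155) = 1.448402.
Therefore gamma(1) = 1.4484 (to 4 decimal places).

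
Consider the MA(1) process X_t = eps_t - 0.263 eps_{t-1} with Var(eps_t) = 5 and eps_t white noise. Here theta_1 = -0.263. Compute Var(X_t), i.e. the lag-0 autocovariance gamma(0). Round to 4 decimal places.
\gamma(0) = 5.3458

For an MA(q) process X_t = eps_t + sum_i theta_i eps_{t-i} with
Var(eps_t) = sigma^2, the variance is
  gamma(0) = sigma^2 * (1 + sum_i theta_i^2).
  sum_i theta_i^2 = (-0.263)^2 = 0.069169.
  gamma(0) = 5 * (1 + 0.069169) = 5 * 1.069169 = 5.345845, which rounds to 5.3458.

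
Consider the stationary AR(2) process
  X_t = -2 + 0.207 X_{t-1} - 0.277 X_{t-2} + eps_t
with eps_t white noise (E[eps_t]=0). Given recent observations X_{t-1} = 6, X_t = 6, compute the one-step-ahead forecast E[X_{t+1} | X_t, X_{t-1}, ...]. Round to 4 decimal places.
E[X_{t+1} \mid \mathcal F_t] = -2.4200

For an AR(p) model X_t = c + sum_i phi_i X_{t-i} + eps_t, the
one-step-ahead conditional mean is
  E[X_{t+1} | X_t, ...] = c + sum_i phi_i X_{t+1-i}.
Substitute known values:
  E[X_{t+1} | ...] = -2 + (0.207) * (6) + (-0.277) * (6)
                   = -2.4200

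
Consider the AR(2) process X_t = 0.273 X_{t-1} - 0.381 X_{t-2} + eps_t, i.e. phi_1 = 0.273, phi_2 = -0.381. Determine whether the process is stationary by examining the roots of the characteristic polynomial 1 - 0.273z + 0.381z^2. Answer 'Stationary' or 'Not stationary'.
\text{Stationary}

The AR(p) characteristic polynomial is P(z) = 1 - 0.273z + 0.381z^2.
Stationarity requires all roots to lie outside the unit circle, i.e. |z| > 1 for every root.
Set 1 + (-0.273) z + (0.381) z^2 = 0, i.e. a z^2 + b z + c = 0 with a = 0.381, b = -0.273, c = 1.
Discriminant D = b^2 - 4ac = (-0.273)^2 - 4*(0.381)*1 = 0.074529 - (1.524) = -1.449471.
D < 0, so the roots are the complex-conjugate pair z = (-b +/- i sqrt(-D)) / (2a) = 0.3583 +/- 1.58i.
For a conjugate pair |z|^2 = z * conj(z) = (product of roots) = c/a = 1/(0.381) = 2.624672, so |z| = sqrt(2.624672) = 1.6201 for both roots.
Moduli of all roots: 1.6201, 1.6201.
All moduli strictly greater than 1? Yes.
Verdict: Stationary.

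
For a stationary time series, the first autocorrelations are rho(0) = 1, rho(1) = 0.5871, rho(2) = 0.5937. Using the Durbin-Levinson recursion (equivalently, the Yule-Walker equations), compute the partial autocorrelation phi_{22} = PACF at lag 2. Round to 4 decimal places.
\phi_{22} = 0.3800

The PACF at lag k is phi_{kk}, the last component of the solution
to the Yule-Walker system G_k phi = r_k where
  (G_k)_{ij} = rho(|i - j|), (r_k)_i = rho(i), i,j = 1..k.
Equivalently, Durbin-Levinson gives phi_{kk} iteratively:
  phi_{11} = rho(1)
  phi_{kk} = [rho(k) - sum_{j=1..k-1} phi_{k-1,j} rho(k-j)]
            / [1 - sum_{j=1..k-1} phi_{k-1,j} rho(j)],
  phi_{k,j} = phi_{k-1,j} - phi_{kk} phi_{k-1,k-j},  j = 1..k-1.
Step k = 1:
  phi_11 = rho(1) = 0.5871.
Step k = 2:
  phi_22 = [rho(2) - phi_11 rho(1)] / [1 - phi_11 rho(1)] = [0.5937 - (0.5871)(0.5871)] / [1 - (0.5871)(0.5871)]
         = 0.24901359 / 0.65531359 = 0.38.
Therefore phi_{22} = 0.3800.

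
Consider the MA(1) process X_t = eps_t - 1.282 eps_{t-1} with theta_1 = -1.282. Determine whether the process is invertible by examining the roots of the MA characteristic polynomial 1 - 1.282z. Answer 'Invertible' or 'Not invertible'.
\text{Not invertible}

The MA(q) characteristic polynomial is P(z) = 1 - 1.282z.
Invertibility requires all roots to lie outside the unit circle, i.e. |z| > 1 for every root.
This is linear in z: 1 + (-1.282) z = 0  =>  z = -1/(-1.282) = 0.780031,  |z| = 0.780031.
Moduli of all roots: 0.7800.
All moduli strictly greater than 1? No.
Verdict: Not invertible.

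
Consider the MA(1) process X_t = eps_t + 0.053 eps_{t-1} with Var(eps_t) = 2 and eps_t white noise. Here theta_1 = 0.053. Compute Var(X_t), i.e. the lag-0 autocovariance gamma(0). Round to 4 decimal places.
\gamma(0) = 2.0056

For an MA(q) process X_t = eps_t + sum_i theta_i eps_{t-i} with
Var(eps_t) = sigma^2, the variance is
  gamma(0) = sigma^2 * (1 + sum_i theta_i^2).
  sum_i theta_i^2 = (0.053)^2 = 0.002809.
  gamma(0) = 2 * (1 + 0.002809) = 2 * 1.002809 = 2.005618, which rounds to 2.0056.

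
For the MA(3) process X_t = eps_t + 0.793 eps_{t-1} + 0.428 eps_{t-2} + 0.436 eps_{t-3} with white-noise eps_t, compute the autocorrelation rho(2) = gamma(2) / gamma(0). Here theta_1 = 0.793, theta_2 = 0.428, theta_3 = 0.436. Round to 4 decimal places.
\rho(2) = 0.3865

For an MA(q) process with theta_0 = 1, the autocovariance is
  gamma(k) = sigma^2 * sum_{i=0..q-k} theta_i * theta_{i+k},
and rho(k) = gamma(k) / gamma(0). Sigma^2 cancels.
  numerator   = (1)*(0.428) + (0.793)*(0.436) = 0.773748.
  denominator = (1)^2 + (0.793)^2 + (0.428)^2 + (0.436)^2 = 2.002129.
  rho(2) = 0.773748 / 2.002129 = 0.3865.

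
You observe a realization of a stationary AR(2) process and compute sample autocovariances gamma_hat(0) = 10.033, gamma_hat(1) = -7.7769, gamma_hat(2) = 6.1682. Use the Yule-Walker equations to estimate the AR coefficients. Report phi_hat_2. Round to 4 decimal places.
\hat\phi_{2} = 0.0350

The Yule-Walker equations for an AR(p) process read, in matrix form,
  Gamma_p phi = r_p,   with   (Gamma_p)_{ij} = gamma(|i - j|),
                       (r_p)_i = gamma(i),   i,j = 1..p.
Substitute the sample gammas (Toeplitz matrix and right-hand side of size 2):
  Gamma_p = [[10.033, -7.7769], [-7.7769, 10.033]]
  r_p     = [-7.7769, 6.1682]
Written out:
  10.033 phi_1 - 7.7769 phi_2 = -7.7769
  -7.7769 phi_1 + 10.033 phi_2 = 6.1682
Solve by Cramer's rule:
  det = gamma(0)^2 - gamma(1)^2 = (10.033)^2 - (-7.7769)^2 = 100.661089 - 60.48017361 = 40.18091539
  phi_hat_1 = [gamma(1) gamma(0) - gamma(1) gamma(2)] / det = [(-7.7769)(10.033) - (-7.7769)(6.1682)] / 40.18091539 = -30.05616312 / 40.18091539 = -0.748
  phi_hat_2 = [gamma(0) gamma(2) - gamma(1)^2] / det = [(10.033)(6.1682) - (-7.7769)^2] / 40.18091539 = 1.40537699 / 40.18091539 = 0.035
So phi_hat = [-0.7480, 0.0350].
Therefore phi_hat_2 = 0.0350.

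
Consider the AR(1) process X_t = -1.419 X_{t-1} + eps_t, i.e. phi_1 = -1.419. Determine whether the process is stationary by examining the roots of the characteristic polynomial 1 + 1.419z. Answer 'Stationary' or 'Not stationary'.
\text{Not stationary}

The AR(p) characteristic polynomial is P(z) = 1 + 1.419z.
Stationarity requires all roots to lie outside the unit circle, i.e. |z| > 1 for every root.
This is linear in z: 1 + (1.419) z = 0  =>  z = -1/(1.419) = -0.704722,  |z| = 0.704722.
Moduli of all roots: 0.7047.
All moduli strictly greater than 1? No.
Verdict: Not stationary.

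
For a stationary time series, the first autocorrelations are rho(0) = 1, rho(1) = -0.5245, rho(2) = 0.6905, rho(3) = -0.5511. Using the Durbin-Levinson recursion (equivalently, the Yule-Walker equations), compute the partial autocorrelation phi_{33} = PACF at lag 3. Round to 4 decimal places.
\phi_{33} = -0.1970

The PACF at lag k is phi_{kk}, the last component of the solution
to the Yule-Walker system G_k phi = r_k where
  (G_k)_{ij} = rho(|i - j|), (r_k)_i = rho(i), i,j = 1..k.
Equivalently, Durbin-Levinson gives phi_{kk} iteratively:
  phi_{11} = rho(1)
  phi_{kk} = [rho(k) - sum_{j=1..k-1} phi_{k-1,j} rho(k-j)]
            / [1 - sum_{j=1..k-1} phi_{k-1,j} rho(j)],
  phi_{k,j} = phi_{k-1,j} - phi_{kk} phi_{k-1,k-j},  j = 1..k-1.
Step k = 1:
  phi_11 = rho(1) = -0.5245.
Step k = 2:
  phi_22 = [rho(2) - phi_11 rho(1)] / [1 - phi_11 rho(1)] = [0.6905 - (-0.5245)(-0.5245)] / [1 - (-0.5245)(-0.5245)]
         = 0.41539975 / 0.72489975 = 0.573044.
  Update: phi_21 = phi_11 - phi_22 phi_11 = -0.5245 - (0.573044)(-0.5245) = -0.223938.
Step k = 3:
  phi_33 = [rho(3) - phi_21 rho(2) - phi_22 rho(1)] / [1 - phi_21 rho(1) - phi_22 rho(2)]
    numerator   = -0.5511 - (-0.223938)(0.6905) - (0.573044)(-0.5245) = -0.09590887
    denominator = 1 - (-0.223938)(-0.5245) - (0.573044)(0.6905) = 0.48685725
  phi_33 = -0.09590887 / 0.48685725 = -0.197.
Therefore phi_{33} = -0.1970.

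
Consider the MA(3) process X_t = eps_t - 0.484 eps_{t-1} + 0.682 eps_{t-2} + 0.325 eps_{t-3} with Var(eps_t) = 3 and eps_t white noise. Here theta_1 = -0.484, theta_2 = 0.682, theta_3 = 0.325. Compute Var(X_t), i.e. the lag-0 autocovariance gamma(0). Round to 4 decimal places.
\gamma(0) = 5.4150

For an MA(q) process X_t = eps_t + sum_i theta_i eps_{t-i} with
Var(eps_t) = sigma^2, the variance is
  gamma(0) = sigma^2 * (1 + sum_i theta_i^2).
  sum_i theta_i^2 = (-0.484)^2 + (0.682)^2 + (0.325)^2 = 0.234256 + 0.465124 + 0.105625 = 0.805005.
  gamma(0) = 3 * (1 + 0.805005) = 3 * 1.805005 = 5.415015, which rounds to 5.4150.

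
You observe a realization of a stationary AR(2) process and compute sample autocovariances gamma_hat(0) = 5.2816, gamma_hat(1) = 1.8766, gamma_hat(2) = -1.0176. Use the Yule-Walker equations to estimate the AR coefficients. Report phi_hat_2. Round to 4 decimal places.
\hat\phi_{2} = -0.3650

The Yule-Walker equations for an AR(p) process read, in matrix form,
  Gamma_p phi = r_p,   with   (Gamma_p)_{ij} = gamma(|i - j|),
                       (r_p)_i = gamma(i),   i,j = 1..p.
Substitute the sample gammas (Toeplitz matrix and right-hand side of size 2):
  Gamma_p = [[5.2816, 1.8766], [1.8766, 5.2816]]
  r_p     = [1.8766, -1.0176]
Written out:
  5.2816 phi_1 + 1.8766 phi_2 = 1.8766
  1.8766 phi_1 + 5.2816 phi_2 = -1.0176
Solve by Cramer's rule:
  det = gamma(0)^2 - gamma(1)^2 = (5.2816)^2 - (1.8766)^2 = 27.89529856 - 3.52162756 = 24.373671
  phi_hat_1 = [gamma(1) gamma(0) - gamma(1) gamma(2)] / det = [(1.8766)(5.2816) - (1.8766)(-1.0176)] / 24.373671 = 11.82107872 / 24.373671 = 0.485
  phi_hat_2 = [gamma(0) gamma(2) - gamma(1)^2] / det = [(5.2816)(-1.0176) - (1.8766)^2] / 24.373671 = -8.89618372 / 24.373671 = -0.365
So phi_hat = [0.4850, -0.3650].
Therefore phi_hat_2 = -0.3650.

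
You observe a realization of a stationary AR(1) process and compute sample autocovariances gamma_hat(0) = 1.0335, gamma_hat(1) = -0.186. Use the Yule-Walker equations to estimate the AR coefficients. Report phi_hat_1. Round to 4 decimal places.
\hat\phi_{1} = -0.1800

The Yule-Walker equations for an AR(p) process read, in matrix form,
  Gamma_p phi = r_p,   with   (Gamma_p)_{ij} = gamma(|i - j|),
                       (r_p)_i = gamma(i),   i,j = 1..p.
Substitute the sample gammas (Toeplitz matrix and right-hand side of size 1):
  Gamma_p = [[1.0335]]
  r_p     = [-0.186]
With p = 1 this is the single equation gamma(0) phi_1 = gamma(1):
  phi_hat_1 = gamma(1) / gamma(0) = -0.186 / 1.0335 = -0.1800.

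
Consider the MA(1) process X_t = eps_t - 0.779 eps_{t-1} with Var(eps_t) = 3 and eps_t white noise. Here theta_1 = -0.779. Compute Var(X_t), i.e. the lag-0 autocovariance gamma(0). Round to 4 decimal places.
\gamma(0) = 4.8205

For an MA(q) process X_t = eps_t + sum_i theta_i eps_{t-i} with
Var(eps_t) = sigma^2, the variance is
  gamma(0) = sigma^2 * (1 + sum_i theta_i^2).
  sum_i theta_i^2 = (-0.779)^2 = 0.606841.
  gamma(0) = 3 * (1 + 0.606841) = 3 * 1.606841 = 4.820523, which rounds to 4.8205.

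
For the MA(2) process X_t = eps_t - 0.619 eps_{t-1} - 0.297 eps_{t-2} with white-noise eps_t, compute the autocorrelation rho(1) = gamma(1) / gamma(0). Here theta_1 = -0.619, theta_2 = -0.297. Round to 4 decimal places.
\rho(1) = -0.2957

For an MA(q) process with theta_0 = 1, the autocovariance is
  gamma(k) = sigma^2 * sum_{i=0..q-k} theta_i * theta_{i+k},
and rho(k) = gamma(k) / gamma(0). Sigma^2 cancels.
  numerator   = (1)*(-0.619) + (-0.619)*(-0.297) = -0.435157.
  denominator = (1)^2 + (-0.619)^2 + (-0.297)^2 = 1.47137.
  rho(1) = -0.435157 / 1.47137 = -0.2957.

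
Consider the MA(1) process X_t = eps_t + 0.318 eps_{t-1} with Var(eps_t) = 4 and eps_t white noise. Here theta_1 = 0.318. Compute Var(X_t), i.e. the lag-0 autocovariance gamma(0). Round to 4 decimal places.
\gamma(0) = 4.4045

For an MA(q) process X_t = eps_t + sum_i theta_i eps_{t-i} with
Var(eps_t) = sigma^2, the variance is
  gamma(0) = sigma^2 * (1 + sum_i theta_i^2).
  sum_i theta_i^2 = (0.318)^2 = 0.101124.
  gamma(0) = 4 * (1 + 0.101124) = 4 * 1.101124 = 4.404496, which rounds to 4.4045.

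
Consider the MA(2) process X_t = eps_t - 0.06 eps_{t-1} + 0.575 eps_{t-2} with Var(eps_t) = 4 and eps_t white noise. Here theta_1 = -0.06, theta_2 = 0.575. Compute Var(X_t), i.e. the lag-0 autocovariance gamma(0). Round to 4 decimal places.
\gamma(0) = 5.3369

For an MA(q) process X_t = eps_t + sum_i theta_i eps_{t-i} with
Var(eps_t) = sigma^2, the variance is
  gamma(0) = sigma^2 * (1 + sum_i theta_i^2).
  sum_i theta_i^2 = (-0.06)^2 + (0.575)^2 = 0.0036 + 0.330625 = 0.334225.
  gamma(0) = 4 * (1 + 0.334225) = 4 * 1.334225 = 5.3369.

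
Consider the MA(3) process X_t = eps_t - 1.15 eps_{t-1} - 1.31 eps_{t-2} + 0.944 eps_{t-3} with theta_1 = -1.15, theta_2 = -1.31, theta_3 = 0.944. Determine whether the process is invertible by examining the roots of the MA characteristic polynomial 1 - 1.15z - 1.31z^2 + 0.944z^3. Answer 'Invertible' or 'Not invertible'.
\text{Not invertible}

The MA(q) characteristic polynomial is P(z) = 1 - 1.15z - 1.31z^2 + 0.944z^3.
Invertibility requires all roots to lie outside the unit circle, i.e. |z| > 1 for every root.
Degree 3: look for a simple real root z0 first, then factor out (1 - z/z0) and solve the remaining quadratic.
Testing z0 = 0.625: P(0.625) = 1 + (-1.15)(0.625) + (-1.31)(0.625)^2 + (0.944)(0.625)^3
  = 1 + (-0.71875) + (-0.511719) + (0.230469) = 0.  So z_0 = 0.625 is a root, |z_0| = 0.625.
Divide out the factor (1 - 1.6 z) = (1 - z/z0) (since 1/z0 = 1.6):
  P(z) = (1 - 1.6 z)(1 + (0.45) z + (-0.59) z^2)
  [check: z-coef 0.45 - (1.6) = -1.15; z^2-coef -0.59 - (1.6)(0.45) = -1.31; z^3-coef -(1.6)(-0.59) = 0.944.]
Remaining roots from the quadratic factor 1 + (0.45) z + (-0.59) z^2:
  Set 1 + (0.45) z + (-0.59) z^2 = 0, i.e. a z^2 + b z + c = 0 with a = -0.59, b = 0.45, c = 1.
  Discriminant D = b^2 - 4ac = (0.45)^2 - 4*(-0.59)*1 = 0.2025 - (-2.36) = 2.5625.
  D >= 0, so the roots are real: z = (-b +/- sqrt(D)) / (2a) = (-0.45 +/- 1.600781) / (-1.18).
    z_1 = (-0.45 + 1.600781) / (-1.18) = -0.9752,   |z_1| = 0.9752.
    z_2 = (-0.45 - 1.600781) / (-1.18) = 1.738,   |z_2| = 1.738.
Moduli of all roots: 0.6250, 0.9752, 1.7380.
All moduli strictly greater than 1? No.
Verdict: Not invertible.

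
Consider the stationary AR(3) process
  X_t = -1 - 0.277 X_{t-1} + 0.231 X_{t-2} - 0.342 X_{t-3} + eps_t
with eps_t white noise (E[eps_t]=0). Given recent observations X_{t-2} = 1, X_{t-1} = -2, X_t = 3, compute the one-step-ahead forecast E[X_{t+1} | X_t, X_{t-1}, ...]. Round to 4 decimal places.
E[X_{t+1} \mid \mathcal F_t] = -2.6350

For an AR(p) model X_t = c + sum_i phi_i X_{t-i} + eps_t, the
one-step-ahead conditional mean is
  E[X_{t+1} | X_t, ...] = c + sum_i phi_i X_{t+1-i}.
Substitute known values:
  E[X_{t+1} | ...] = -1 + (-0.277) * (3) + (0.231) * (-2) + (-0.342) * (1)
                   = -2.6350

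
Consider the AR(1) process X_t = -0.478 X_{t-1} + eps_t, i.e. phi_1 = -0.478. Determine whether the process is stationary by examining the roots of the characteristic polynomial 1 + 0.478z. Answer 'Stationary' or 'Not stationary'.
\text{Stationary}

The AR(p) characteristic polynomial is P(z) = 1 + 0.478z.
Stationarity requires all roots to lie outside the unit circle, i.e. |z| > 1 for every root.
This is linear in z: 1 + (0.478) z = 0  =>  z = -1/(0.478) = -2.09205,  |z| = 2.09205.
Moduli of all roots: 2.0921.
All moduli strictly greater than 1? Yes.
Verdict: Stationary.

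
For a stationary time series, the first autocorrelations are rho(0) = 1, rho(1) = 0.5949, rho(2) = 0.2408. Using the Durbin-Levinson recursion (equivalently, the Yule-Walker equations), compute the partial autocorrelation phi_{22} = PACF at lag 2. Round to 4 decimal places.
\phi_{22} = -0.1751

The PACF at lag k is phi_{kk}, the last component of the solution
to the Yule-Walker system G_k phi = r_k where
  (G_k)_{ij} = rho(|i - j|), (r_k)_i = rho(i), i,j = 1..k.
Equivalently, Durbin-Levinson gives phi_{kk} iteratively:
  phi_{11} = rho(1)
  phi_{kk} = [rho(k) - sum_{j=1..k-1} phi_{k-1,j} rho(k-j)]
            / [1 - sum_{j=1..k-1} phi_{k-1,j} rho(j)],
  phi_{k,j} = phi_{k-1,j} - phi_{kk} phi_{k-1,k-j},  j = 1..k-1.
Step k = 1:
  phi_11 = rho(1) = 0.5949.
Step k = 2:
  phi_22 = [rho(2) - phi_11 rho(1)] / [1 - phi_11 rho(1)] = [0.2408 - (0.5949)(0.5949)] / [1 - (0.5949)(0.5949)]
         = -0.11310601 / 0.64609399 = -0.1751.
Therefore phi_{22} = -0.1751.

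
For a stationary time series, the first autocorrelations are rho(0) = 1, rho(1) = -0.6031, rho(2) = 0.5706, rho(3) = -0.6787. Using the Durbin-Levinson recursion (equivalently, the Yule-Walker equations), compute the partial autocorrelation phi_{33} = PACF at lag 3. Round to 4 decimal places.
\phi_{33} = -0.4400

The PACF at lag k is phi_{kk}, the last component of the solution
to the Yule-Walker system G_k phi = r_k where
  (G_k)_{ij} = rho(|i - j|), (r_k)_i = rho(i), i,j = 1..k.
Equivalently, Durbin-Levinson gives phi_{kk} iteratively:
  phi_{11} = rho(1)
  phi_{kk} = [rho(k) - sum_{j=1..k-1} phi_{k-1,j} rho(k-j)]
            / [1 - sum_{j=1..k-1} phi_{k-1,j} rho(j)],
  phi_{k,j} = phi_{k-1,j} - phi_{kk} phi_{k-1,k-j},  j = 1..k-1.
Step k = 1:
  phi_11 = rho(1) = -0.6031.
Step k = 2:
  phi_22 = [rho(2) - phi_11 rho(1)] / [1 - phi_11 rho(1)] = [0.5706 - (-0.6031)(-0.6031)] / [1 - (-0.6031)(-0.6031)]
         = 0.20687039 / 0.63627039 = 0.32513.
  Update: phi_21 = phi_11 - phi_22 phi_11 = -0.6031 - (0.32513)(-0.6031) = -0.407014.
Step k = 3:
  phi_33 = [rho(3) - phi_21 rho(2) - phi_22 rho(1)] / [1 - phi_21 rho(1) - phi_22 rho(2)]
    numerator   = -0.6787 - (-0.407014)(0.5706) - (0.32513)(-0.6031) = -0.25037194
    denominator = 1 - (-0.407014)(-0.6031) - (0.32513)(0.5706) = 0.56901069
  phi_33 = -0.25037194 / 0.56901069 = -0.44.
Therefore phi_{33} = -0.4400.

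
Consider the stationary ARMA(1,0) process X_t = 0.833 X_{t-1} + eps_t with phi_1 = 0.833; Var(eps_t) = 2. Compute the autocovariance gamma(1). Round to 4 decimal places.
\gamma(1) = 5.4425

Multiply the model equation by X_{t-k} and take expectations. With theta_0 = psi_0 = 1 and psi_j the MA(infinity) weights, this gives
  gamma(k) - sum_i phi_i gamma(k-i) = c_k,
  c_k = sigma^2 * sum_{j=k..q} theta_j psi_{j-k}   (c_k = 0 for k > q),
using gamma(-m) = gamma(m).
Pure AR (q = 0): c_0 = sigma^2 = 2, c_k = 0 for k >= 1.
Equations for k = 0 and k = 1 (AR order 1):
  gamma(0) = phi_1 gamma(1) + c_0
  gamma(1) = phi_1 gamma(0) + c_1
Substituting the second into the first: gamma(0) (1 - phi_1^2) = c_0 + phi_1 c_1, so
  gamma(0) = c_0 / (1 - phi_1^2) = 2 / (1 - (0.833)^2) = 2 / 0.306111 = 6.533578.
  gamma(1) = phi_1 gamma(0) = (0.833)(6.533578) = 5.44247.
Therefore gamma(1) = 5.4425 (to 4 decimal places).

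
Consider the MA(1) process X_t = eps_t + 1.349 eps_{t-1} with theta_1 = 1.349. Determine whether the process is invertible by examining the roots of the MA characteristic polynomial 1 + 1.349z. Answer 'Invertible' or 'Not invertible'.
\text{Not invertible}

The MA(q) characteristic polynomial is P(z) = 1 + 1.349z.
Invertibility requires all roots to lie outside the unit circle, i.e. |z| > 1 for every root.
This is linear in z: 1 + (1.349) z = 0  =>  z = -1/(1.349) = -0.74129,  |z| = 0.74129.
Moduli of all roots: 0.7413.
All moduli strictly greater than 1? No.
Verdict: Not invertible.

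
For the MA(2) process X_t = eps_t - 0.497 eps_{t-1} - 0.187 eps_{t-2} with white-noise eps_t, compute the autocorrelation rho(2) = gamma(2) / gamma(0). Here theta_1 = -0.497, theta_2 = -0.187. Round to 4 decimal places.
\rho(2) = -0.1459

For an MA(q) process with theta_0 = 1, the autocovariance is
  gamma(k) = sigma^2 * sum_{i=0..q-k} theta_i * theta_{i+k},
and rho(k) = gamma(k) / gamma(0). Sigma^2 cancels.
  numerator   = (1)*(-0.187) = -0.187.
  denominator = (1)^2 + (-0.497)^2 + (-0.187)^2 = 1.281978.
  rho(2) = -0.187 / 1.281978 = -0.1459.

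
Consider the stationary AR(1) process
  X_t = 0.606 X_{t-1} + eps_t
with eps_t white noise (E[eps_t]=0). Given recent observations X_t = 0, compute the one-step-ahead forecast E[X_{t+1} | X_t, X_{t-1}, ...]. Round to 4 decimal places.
E[X_{t+1} \mid \mathcal F_t] = 0.0000

For an AR(p) model X_t = c + sum_i phi_i X_{t-i} + eps_t, the
one-step-ahead conditional mean is
  E[X_{t+1} | X_t, ...] = c + sum_i phi_i X_{t+1-i}.
Substitute known values:
  E[X_{t+1} | ...] = (0.606) * (0)
                   = 0.0000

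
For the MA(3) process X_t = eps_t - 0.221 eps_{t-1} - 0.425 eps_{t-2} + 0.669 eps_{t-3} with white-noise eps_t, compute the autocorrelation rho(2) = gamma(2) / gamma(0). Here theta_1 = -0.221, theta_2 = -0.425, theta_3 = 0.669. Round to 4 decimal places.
\rho(2) = -0.3416

For an MA(q) process with theta_0 = 1, the autocovariance is
  gamma(k) = sigma^2 * sum_{i=0..q-k} theta_i * theta_{i+k},
and rho(k) = gamma(k) / gamma(0). Sigma^2 cancels.
  numerator   = (1)*(-0.425) + (-0.221)*(0.669) = -0.572849.
  denominator = (1)^2 + (-0.221)^2 + (-0.425)^2 + (0.669)^2 = 1.677027.
  rho(2) = -0.572849 / 1.677027 = -0.3416.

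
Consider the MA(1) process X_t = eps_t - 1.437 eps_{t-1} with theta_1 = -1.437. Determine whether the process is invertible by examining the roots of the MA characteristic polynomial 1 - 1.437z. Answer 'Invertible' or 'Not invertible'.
\text{Not invertible}

The MA(q) characteristic polynomial is P(z) = 1 - 1.437z.
Invertibility requires all roots to lie outside the unit circle, i.e. |z| > 1 for every root.
This is linear in z: 1 + (-1.437) z = 0  =>  z = -1/(-1.437) = 0.695894,  |z| = 0.695894.
Moduli of all roots: 0.6959.
All moduli strictly greater than 1? No.
Verdict: Not invertible.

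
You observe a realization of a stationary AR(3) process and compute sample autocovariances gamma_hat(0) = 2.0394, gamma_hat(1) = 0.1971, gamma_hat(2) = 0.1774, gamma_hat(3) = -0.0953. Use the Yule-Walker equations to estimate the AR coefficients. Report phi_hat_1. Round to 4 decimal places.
\hat\phi_{1} = 0.0940

The Yule-Walker equations for an AR(p) process read, in matrix form,
  Gamma_p phi = r_p,   with   (Gamma_p)_{ij} = gamma(|i - j|),
                       (r_p)_i = gamma(i),   i,j = 1..p.
Substitute the sample gammas (Toeplitz matrix and right-hand side of size 3):
  Gamma_p = [[2.0394, 0.1971, 0.1774], [0.1971, 2.0394, 0.1971], [0.1774, 0.1971, 2.0394]]
  r_p     = [0.1971, 0.1774, -0.0953]
Written out (R1..R3):
  (R1) 2.0394 phi_1 + 0.1971 phi_2 + 0.1774 phi_3 = 0.1971
  (R2) 0.1971 phi_1 + 2.0394 phi_2 + 0.1971 phi_3 = 0.1774
  (R3) 0.1774 phi_1 + 0.1971 phi_2 + 2.0394 phi_3 = -0.0953
Gaussian elimination:
  R2 <- R2 - (0.1971/2.0394) R1 = R2 - (0.096646) R1:  2.020351 phi_2 + 0.179955 phi_3 = 0.158351
  R3 <- R3 - (0.1774/2.0394) R1 = R3 - (0.086986) R1:  0.179955 phi_2 + 2.023969 phi_3 = -0.112445
  R3 <- R3 - (0.179955/2.020351) R2 = R3 - (0.089071) R2:  2.00794 phi_3 = -0.12655
Back-substitution:
  phi_hat_3 = -0.12655 / 2.00794 = -0.063025
  phi_hat_2 = (0.158351 - (0.179955)(-0.063025)) / 2.020351 = 0.083992
  phi_hat_1 = (0.1971 - (0.1971)(0.083992) - (0.1774)(-0.063025)) / 2.0394 = 0.094011
So phi_hat = [0.0940, 0.0840, -0.0630].
Therefore phi_hat_1 = 0.0940.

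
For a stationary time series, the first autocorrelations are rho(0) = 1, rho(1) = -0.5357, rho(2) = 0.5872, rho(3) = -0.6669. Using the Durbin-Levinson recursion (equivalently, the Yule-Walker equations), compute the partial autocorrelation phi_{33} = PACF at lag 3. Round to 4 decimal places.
\phi_{33} = -0.4419

The PACF at lag k is phi_{kk}, the last component of the solution
to the Yule-Walker system G_k phi = r_k where
  (G_k)_{ij} = rho(|i - j|), (r_k)_i = rho(i), i,j = 1..k.
Equivalently, Durbin-Levinson gives phi_{kk} iteratively:
  phi_{11} = rho(1)
  phi_{kk} = [rho(k) - sum_{j=1..k-1} phi_{k-1,j} rho(k-j)]
            / [1 - sum_{j=1..k-1} phi_{k-1,j} rho(j)],
  phi_{k,j} = phi_{k-1,j} - phi_{kk} phi_{k-1,k-j},  j = 1..k-1.
Step k = 1:
  phi_11 = rho(1) = -0.5357.
Step k = 2:
  phi_22 = [rho(2) - phi_11 rho(1)] / [1 - phi_11 rho(1)] = [0.5872 - (-0.5357)(-0.5357)] / [1 - (-0.5357)(-0.5357)]
         = 0.30022551 / 0.71302551 = 0.421059.
  Update: phi_21 = phi_11 - phi_22 phi_11 = -0.5357 - (0.421059)(-0.5357) = -0.310139.
Step k = 3:
  phi_33 = [rho(3) - phi_21 rho(2) - phi_22 rho(1)] / [1 - phi_21 rho(1) - phi_22 rho(2)]
    numerator   = -0.6669 - (-0.310139)(0.5872) - (0.421059)(-0.5357) = -0.25922535
    denominator = 1 - (-0.310139)(-0.5357) - (0.421059)(0.5872) = 0.58661298
  phi_33 = -0.25922535 / 0.58661298 = -0.4419.
Therefore phi_{33} = -0.4419.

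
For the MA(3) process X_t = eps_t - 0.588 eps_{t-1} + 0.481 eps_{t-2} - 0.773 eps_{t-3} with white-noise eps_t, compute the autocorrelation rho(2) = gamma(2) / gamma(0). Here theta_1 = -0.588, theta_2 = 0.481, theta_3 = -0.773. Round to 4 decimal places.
\rho(2) = 0.4302

For an MA(q) process with theta_0 = 1, the autocovariance is
  gamma(k) = sigma^2 * sum_{i=0..q-k} theta_i * theta_{i+k},
and rho(k) = gamma(k) / gamma(0). Sigma^2 cancels.
  numerator   = (1)*(0.481) + (-0.588)*(-0.773) = 0.935524.
  denominator = (1)^2 + (-0.588)^2 + (0.481)^2 + (-0.773)^2 = 2.174634.
  rho(2) = 0.935524 / 2.174634 = 0.4302.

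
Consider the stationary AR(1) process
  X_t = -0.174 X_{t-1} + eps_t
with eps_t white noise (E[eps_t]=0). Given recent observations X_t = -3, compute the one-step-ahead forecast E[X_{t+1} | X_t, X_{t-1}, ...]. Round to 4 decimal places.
E[X_{t+1} \mid \mathcal F_t] = 0.5220

For an AR(p) model X_t = c + sum_i phi_i X_{t-i} + eps_t, the
one-step-ahead conditional mean is
  E[X_{t+1} | X_t, ...] = c + sum_i phi_i X_{t+1-i}.
Substitute known values:
  E[X_{t+1} | ...] = (-0.174) * (-3)
                   = 0.5220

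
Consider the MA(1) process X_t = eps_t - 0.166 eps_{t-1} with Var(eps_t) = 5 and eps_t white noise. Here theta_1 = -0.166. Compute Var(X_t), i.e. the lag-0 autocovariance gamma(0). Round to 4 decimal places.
\gamma(0) = 5.1378

For an MA(q) process X_t = eps_t + sum_i theta_i eps_{t-i} with
Var(eps_t) = sigma^2, the variance is
  gamma(0) = sigma^2 * (1 + sum_i theta_i^2).
  sum_i theta_i^2 = (-0.166)^2 = 0.027556.
  gamma(0) = 5 * (1 + 0.027556) = 5 * 1.027556 = 5.13778, which rounds to 5.1378.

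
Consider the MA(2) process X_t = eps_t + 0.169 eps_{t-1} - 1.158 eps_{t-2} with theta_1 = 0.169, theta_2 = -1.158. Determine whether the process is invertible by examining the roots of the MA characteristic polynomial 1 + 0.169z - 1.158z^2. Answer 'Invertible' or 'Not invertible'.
\text{Not invertible}

The MA(q) characteristic polynomial is P(z) = 1 + 0.169z - 1.158z^2.
Invertibility requires all roots to lie outside the unit circle, i.e. |z| > 1 for every root.
Set 1 + (0.169) z + (-1.158) z^2 = 0, i.e. a z^2 + b z + c = 0 with a = -1.158, b = 0.169, c = 1.
Discriminant D = b^2 - 4ac = (0.169)^2 - 4*(-1.158)*1 = 0.028561 - (-4.632) = 4.660561.
D >= 0, so the roots are real: z = (-b +/- sqrt(D)) / (2a) = (-0.169 +/- 2.158833) / (-2.316).
  z_1 = (-0.169 + 2.158833) / (-2.316) = -0.8592,   |z_1| = 0.8592.
  z_2 = (-0.169 - 2.158833) / (-2.316) = 1.0051,   |z_2| = 1.0051.
Moduli of all roots: 0.8592, 1.0051.
All moduli strictly greater than 1? No.
Verdict: Not invertible.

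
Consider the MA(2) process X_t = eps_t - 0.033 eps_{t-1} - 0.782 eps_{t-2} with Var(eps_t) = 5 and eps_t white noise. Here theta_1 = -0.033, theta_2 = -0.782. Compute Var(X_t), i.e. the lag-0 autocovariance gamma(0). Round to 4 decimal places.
\gamma(0) = 8.0631

For an MA(q) process X_t = eps_t + sum_i theta_i eps_{t-i} with
Var(eps_t) = sigma^2, the variance is
  gamma(0) = sigma^2 * (1 + sum_i theta_i^2).
  sum_i theta_i^2 = (-0.033)^2 + (-0.782)^2 = 0.001089 + 0.611524 = 0.612613.
  gamma(0) = 5 * (1 + 0.612613) = 5 * 1.612613 = 8.063065, which rounds to 8.0631.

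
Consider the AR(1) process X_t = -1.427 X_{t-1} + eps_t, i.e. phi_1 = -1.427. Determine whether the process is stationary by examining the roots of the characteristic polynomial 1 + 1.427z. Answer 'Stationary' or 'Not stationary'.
\text{Not stationary}

The AR(p) characteristic polynomial is P(z) = 1 + 1.427z.
Stationarity requires all roots to lie outside the unit circle, i.e. |z| > 1 for every root.
This is linear in z: 1 + (1.427) z = 0  =>  z = -1/(1.427) = -0.700771,  |z| = 0.700771.
Moduli of all roots: 0.7008.
All moduli strictly greater than 1? No.
Verdict: Not stationary.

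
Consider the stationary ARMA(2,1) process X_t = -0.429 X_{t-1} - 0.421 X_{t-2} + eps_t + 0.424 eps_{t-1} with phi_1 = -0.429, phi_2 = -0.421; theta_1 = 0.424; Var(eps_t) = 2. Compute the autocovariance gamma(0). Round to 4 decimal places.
\gamma(0) = 2.4707

Multiply the model equation by X_{t-k} and take expectations. With theta_0 = psi_0 = 1 and psi_j the MA(infinity) weights, this gives
  gamma(k) - sum_i phi_i gamma(k-i) = c_k,
  c_k = sigma^2 * sum_{j=k..q} theta_j psi_{j-k}   (c_k = 0 for k > q),
using gamma(-m) = gamma(m).
psi-weights needed (psi_j = theta_j + sum_i phi_i psi_{j-i}):
  psi_1 = theta_1 + phi_1 = 0.424 + (-0.429) = -0.005
Right-hand sides:
  c_0 = sigma^2 (1 + theta_1 psi_1) = 2 * (1 + (0.424)(-0.005)) = 2 * 0.99788 = 1.99576
  c_1 = sigma^2 theta_1 = 2 * (0.424) = 0.848
  c_2 = 0
Equations for k = 0, 1, 2 (AR order 2, c_2 = 0):
  (E0) gamma(0) = phi_1 gamma(1) + phi_2 gamma(2) + c_0
  (E1) gamma(1) = phi_1 gamma(0) + phi_2 gamma(1) + c_1
  (E2) gamma(2) = phi_1 gamma(1) + phi_2 gamma(0)
From (E1): gamma(1) = A gamma(0) + B with
  A = phi_1 / (1 - phi_2) = -0.429 / 1.421 = -0.3019,   B = c_1 / (1 - phi_2) = 0.848 / 1.421 = 0.596763.
Insert (E2) into (E0): gamma(0) (1 - phi_2^2) = phi_1 (1 + phi_2) gamma(1) + c_0.
  phi_1 (1 + phi_2) = (-0.429)(0.579) = -0.248391,   1 - phi_2^2 = 0.822759.
Replace gamma(1) by A gamma(0) + B and collect gamma(0):
  gamma(0) [0.822759 - (-0.248391)(-0.3019)] = (-0.248391)(0.596763) + 1.99576
  gamma(0) * 0.74777 = 1.847529
  gamma(0) = 1.847529 / 0.74777 = 2.47072.
Therefore gamma(0) = 2.4707 (to 4 decimal places).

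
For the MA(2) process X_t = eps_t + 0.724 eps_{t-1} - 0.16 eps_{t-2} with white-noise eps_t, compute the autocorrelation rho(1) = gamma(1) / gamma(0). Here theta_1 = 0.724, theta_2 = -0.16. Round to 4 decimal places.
\rho(1) = 0.3924

For an MA(q) process with theta_0 = 1, the autocovariance is
  gamma(k) = sigma^2 * sum_{i=0..q-k} theta_i * theta_{i+k},
and rho(k) = gamma(k) / gamma(0). Sigma^2 cancels.
  numerator   = (1)*(0.724) + (0.724)*(-0.16) = 0.60816.
  denominator = (1)^2 + (0.724)^2 + (-0.16)^2 = 1.549776.
  rho(1) = 0.60816 / 1.549776 = 0.3924.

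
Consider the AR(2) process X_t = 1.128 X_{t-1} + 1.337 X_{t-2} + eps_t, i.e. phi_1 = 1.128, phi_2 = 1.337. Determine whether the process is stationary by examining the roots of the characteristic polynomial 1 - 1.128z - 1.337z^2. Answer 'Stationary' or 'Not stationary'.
\text{Not stationary}

The AR(p) characteristic polynomial is P(z) = 1 - 1.128z - 1.337z^2.
Stationarity requires all roots to lie outside the unit circle, i.e. |z| > 1 for every root.
Set 1 + (-1.128) z + (-1.337) z^2 = 0, i.e. a z^2 + b z + c = 0 with a = -1.337, b = -1.128, c = 1.
Discriminant D = b^2 - 4ac = (-1.128)^2 - 4*(-1.337)*1 = 1.272384 - (-5.348) = 6.620384.
D >= 0, so the roots are real: z = (-b +/- sqrt(D)) / (2a) = (1.128 +/- 2.573011) / (-2.674).
  z_1 = (1.128 + 2.573011) / (-2.674) = -1.3841,   |z_1| = 1.3841.
  z_2 = (1.128 - 2.573011) / (-2.674) = 0.5404,   |z_2| = 0.5404.
Moduli of all roots: 1.3841, 0.5404.
All moduli strictly greater than 1? No.
Verdict: Not stationary.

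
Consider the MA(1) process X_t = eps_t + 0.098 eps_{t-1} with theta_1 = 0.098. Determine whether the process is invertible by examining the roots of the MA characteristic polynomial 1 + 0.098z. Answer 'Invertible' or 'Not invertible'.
\text{Invertible}

The MA(q) characteristic polynomial is P(z) = 1 + 0.098z.
Invertibility requires all roots to lie outside the unit circle, i.e. |z| > 1 for every root.
This is linear in z: 1 + (0.098) z = 0  =>  z = -1/(0.098) = -10.204082,  |z| = 10.204082.
Moduli of all roots: 10.2041.
All moduli strictly greater than 1? Yes.
Verdict: Invertible.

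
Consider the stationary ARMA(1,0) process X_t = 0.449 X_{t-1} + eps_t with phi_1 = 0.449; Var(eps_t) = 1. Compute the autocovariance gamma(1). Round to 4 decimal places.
\gamma(1) = 0.5624

Multiply the model equation by X_{t-k} and take expectations. With theta_0 = psi_0 = 1 and psi_j the MA(infinity) weights, this gives
  gamma(k) - sum_i phi_i gamma(k-i) = c_k,
  c_k = sigma^2 * sum_{j=k..q} theta_j psi_{j-k}   (c_k = 0 for k > q),
using gamma(-m) = gamma(m).
Pure AR (q = 0): c_0 = sigma^2 = 1, c_k = 0 for k >= 1.
Equations for k = 0 and k = 1 (AR order 1):
  gamma(0) = phi_1 gamma(1) + c_0
  gamma(1) = phi_1 gamma(0) + c_1
Substituting the second into the first: gamma(0) (1 - phi_1^2) = c_0 + phi_1 c_1, so
  gamma(0) = c_0 / (1 - phi_1^2) = 1 / (1 - (0.449)^2) = 1 / 0.798399 = 1.252507.
  gamma(1) = phi_1 gamma(0) = (0.449)(1.252507) = 0.562375.
Therefore gamma(1) = 0.5624 (to 4 decimal places).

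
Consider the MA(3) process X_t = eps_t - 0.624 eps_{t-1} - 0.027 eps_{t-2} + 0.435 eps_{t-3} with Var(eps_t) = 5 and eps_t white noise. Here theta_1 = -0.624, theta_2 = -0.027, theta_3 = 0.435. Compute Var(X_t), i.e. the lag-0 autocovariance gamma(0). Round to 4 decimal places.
\gamma(0) = 7.8967

For an MA(q) process X_t = eps_t + sum_i theta_i eps_{t-i} with
Var(eps_t) = sigma^2, the variance is
  gamma(0) = sigma^2 * (1 + sum_i theta_i^2).
  sum_i theta_i^2 = (-0.624)^2 + (-0.027)^2 + (0.435)^2 = 0.389376 + 0.000729 + 0.189225 = 0.57933.
  gamma(0) = 5 * (1 + 0.57933) = 5 * 1.57933 = 7.89665, which rounds to 7.8967.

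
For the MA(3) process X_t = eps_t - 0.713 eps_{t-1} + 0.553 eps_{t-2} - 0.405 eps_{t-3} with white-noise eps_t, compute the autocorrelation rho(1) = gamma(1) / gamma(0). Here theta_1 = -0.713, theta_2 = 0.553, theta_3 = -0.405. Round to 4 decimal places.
\rho(1) = -0.6730

For an MA(q) process with theta_0 = 1, the autocovariance is
  gamma(k) = sigma^2 * sum_{i=0..q-k} theta_i * theta_{i+k},
and rho(k) = gamma(k) / gamma(0). Sigma^2 cancels.
  numerator   = (1)*(-0.713) + (-0.713)*(0.553) + (0.553)*(-0.405) = -1.331254.
  denominator = (1)^2 + (-0.713)^2 + (0.553)^2 + (-0.405)^2 = 1.978203.
  rho(1) = -1.331254 / 1.978203 = -0.6730.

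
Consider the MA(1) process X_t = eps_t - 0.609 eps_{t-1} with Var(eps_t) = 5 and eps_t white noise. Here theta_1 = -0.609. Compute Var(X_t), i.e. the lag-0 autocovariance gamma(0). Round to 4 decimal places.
\gamma(0) = 6.8544

For an MA(q) process X_t = eps_t + sum_i theta_i eps_{t-i} with
Var(eps_t) = sigma^2, the variance is
  gamma(0) = sigma^2 * (1 + sum_i theta_i^2).
  sum_i theta_i^2 = (-0.609)^2 = 0.370881.
  gamma(0) = 5 * (1 + 0.370881) = 5 * 1.370881 = 6.854405, which rounds to 6.8544.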